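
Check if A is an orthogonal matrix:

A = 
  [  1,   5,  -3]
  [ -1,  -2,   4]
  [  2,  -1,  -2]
No

AᵀA = 
  [  6,   5, -11]
  [  5,  30, -21]
  [-11, -21,  29]
≠ I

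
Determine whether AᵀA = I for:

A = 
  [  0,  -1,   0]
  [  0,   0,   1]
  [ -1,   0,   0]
Yes

AᵀA = 
  [  1,   0,   0]
  [  0,   1,   0]
  [  0,   0,   1]
= I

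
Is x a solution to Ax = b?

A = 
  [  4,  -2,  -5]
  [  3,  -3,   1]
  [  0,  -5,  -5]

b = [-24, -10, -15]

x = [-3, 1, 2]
Yes

Ax = [-24, -10, -15] = b ✓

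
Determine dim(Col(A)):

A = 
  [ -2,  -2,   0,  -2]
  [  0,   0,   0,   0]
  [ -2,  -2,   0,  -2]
dim(Col(A)) = 1

Row reduce:
R3 → R3 - (1)·R1
REF = 
  [ -2,  -2,   0,  -2]
  [  0,   0,   0,   0]
  [  0,   0,   0,   0]
Pivot columns: 1 → 1 pivot.
dim(Col(A)) = number of pivot columns = 1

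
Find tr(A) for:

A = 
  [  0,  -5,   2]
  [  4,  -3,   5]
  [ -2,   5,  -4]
-7

tr(A) = 0 + -3 + -4 = -7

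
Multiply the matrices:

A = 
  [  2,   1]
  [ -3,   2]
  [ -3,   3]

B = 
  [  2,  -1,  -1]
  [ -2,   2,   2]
A is 3×2 and B is 2×3, so AB is 3×3. Each entry is (row of A)·(column of B):
AB[1,1] = (2)(2) + (1)(-2) = 2
AB[1,2] = (2)(-1) + (1)(2) = 0
AB[1,3] = (2)(-1) + (1)(2) = 0
AB[2,1] = (-3)(2) + (2)(-2) = -10
AB[2,2] = (-3)(-1) + (2)(2) = 7
AB[2,3] = (-3)(-1) + (2)(2) = 7
AB[3,1] = (-3)(2) + (3)(-2) = -12
AB[3,2] = (-3)(-1) + (3)(2) = 9
AB[3,3] = (-3)(-1) + (3)(2) = 9

AB = 
  [  2,   0,   0]
  [-10,   7,   7]
  [-12,   9,   9]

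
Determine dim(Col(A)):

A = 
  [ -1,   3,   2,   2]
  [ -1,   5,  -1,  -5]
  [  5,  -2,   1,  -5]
dim(Col(A)) = 3

Row reduce:
R2 → R2 - (1)·R1
R3 → R3 + (5)·R1
R3 → R3 - (13/2)·R2
REF = 
  [   -1,     3,     2,     2]
  [    0,     2,    -3,    -7]
  [    0,     0,  61/2, 101/2]
Pivot columns: 1, 2, 3 → 3 pivots.
dim(Col(A)) = number of pivot columns = 3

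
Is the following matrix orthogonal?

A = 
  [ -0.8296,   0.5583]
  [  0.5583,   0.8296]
Yes

AᵀA = 
  [  0.9999,   0]
  [  0,   0.9999]
≈ I (equal to I up to the 4-dp rounding of the entries)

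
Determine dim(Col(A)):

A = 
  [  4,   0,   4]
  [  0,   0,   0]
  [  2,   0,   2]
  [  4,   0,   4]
dim(Col(A)) = 1

Row reduce:
R3 → R3 - (1/2)·R1
R4 → R4 - (1)·R1
REF = 
  [  4,   0,   4]
  [  0,   0,   0]
  [  0,   0,   0]
  [  0,   0,   0]
Pivot columns: 1 → 1 pivot.
dim(Col(A)) = number of pivot columns = 1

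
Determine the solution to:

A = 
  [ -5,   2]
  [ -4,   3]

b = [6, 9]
Row reduce the augmented matrix [A|b]:
R2 → R2 - (4/5)·R1
REF = 
  [  -5,    2,    6]
  [   0,  7/5, 21/5]

Back-substitution:
x₂ = (21/5) / (7/5) = 3
x₁ = (6 - (2)(3)) / (-5) = 0

x = [0, 3]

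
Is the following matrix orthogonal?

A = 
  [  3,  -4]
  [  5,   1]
No

AᵀA = 
  [ 34,  -7]
  [ -7,  17]
≠ I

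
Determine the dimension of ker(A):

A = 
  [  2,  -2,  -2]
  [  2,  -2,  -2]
nullity(A) = 2

Row reduce:
R2 → R2 - (1)·R1
REF = 
  [  2,  -2,  -2]
  [  0,   0,   0]
Pivot columns: 1 → 1 pivot.
rank(A) = 1, so nullity(A) = 3 - 1 = 2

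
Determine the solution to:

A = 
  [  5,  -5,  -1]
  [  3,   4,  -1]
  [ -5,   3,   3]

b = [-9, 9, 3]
Row reduce the augmented matrix [A|b]:
R2 → R2 - (3/5)·R1
R3 → R3 + (1)·R1
R3 → R3 + (2/7)·R2
REF = 
  [     5,     -5,     -1,     -9]
  [     0,      7,   -2/5,   72/5]
  [     0,      0,  66/35, -66/35]

Back-substitution:
x₃ = (-66/35) / (66/35) = -1
x₂ = (72/5 - (-2/5)(-1)) / 7 = 2
x₁ = (-9 - (-5)(2) - (-1)(-1)) / 5 = 0

x = [0, 2, -1]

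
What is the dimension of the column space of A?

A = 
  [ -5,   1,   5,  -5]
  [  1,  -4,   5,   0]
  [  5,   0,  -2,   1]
dim(Col(A)) = 3

Row reduce:
R2 → R2 + (1/5)·R1
R3 → R3 + (1)·R1
R3 → R3 + (5/19)·R2
REF = 
  [    -5,      1,      5,     -5]
  [     0,  -19/5,      6,     -1]
  [     0,      0,  87/19, -81/19]
Pivot columns: 1, 2, 3 → 3 pivots.
dim(Col(A)) = number of pivot columns = 3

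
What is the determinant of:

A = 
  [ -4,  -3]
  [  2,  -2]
14

For a 2×2 matrix, det = ad - bc = (-4)(-2) - (-3)(2) = 14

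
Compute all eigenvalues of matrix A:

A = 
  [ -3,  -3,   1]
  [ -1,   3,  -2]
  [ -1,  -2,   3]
λ = 5, -1 + √6, -1 - √6  (≈ 5, 1.449, -3.449)

Characteristic polynomial: det(λI - A) = λ³ - 3λ² - 15λ + 25
Testing integer divisors of the constant term: p(5) = 0, so (λ - 5) is a factor:
p(λ) = (λ - 5)(λ² + 2λ - 5)
λ² + 2λ - 5 = 0  ⇒  λ = (-2 ± √((2)² - 4·(-5)))/2 = (-2 ± √(24))/2
  = -1 + √6,  -1 - √6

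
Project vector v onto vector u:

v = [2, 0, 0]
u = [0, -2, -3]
v·u = (2)(0) + (0)(-2) + (0)(-3) = 0
u·u = (0)² + (-2)² + (-3)² = 13
proj_u(v) = (v·u / u·u) × u = (0/13) × u = (0) × u

proj_u(v) = [0, 0, 0]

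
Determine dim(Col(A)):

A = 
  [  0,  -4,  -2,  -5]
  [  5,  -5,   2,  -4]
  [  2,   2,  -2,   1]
dim(Col(A)) = 3

Row reduce:
Swap R1 ↔ R2
R3 → R3 - (2/5)·R1
R3 → R3 + (1)·R2
REF = 
  [    5,    -5,     2,    -4]
  [    0,    -4,    -2,    -5]
  [    0,     0, -24/5, -12/5]
Pivot columns: 1, 2, 3 → 3 pivots.
dim(Col(A)) = number of pivot columns = 3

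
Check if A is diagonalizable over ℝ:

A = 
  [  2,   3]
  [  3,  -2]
Yes

tr(A) = 0, det(A) = -13
Characteristic polynomial: λ² - tr(A)λ + det(A) = λ² - 13
λ² - 13 = 0  ⇒  λ = (0 ± √((0)² - 4·(-13)))/2 = (0 ± √(52))/2
  = √13,  -√13
Eigenvalues: √13, -√13  (≈ 3.606, -3.606)
The two irrational eigenvalues are distinct (simple), so each has alg. mult. = geom. mult. = 1.
Sum of geometric multiplicities equals n, so A has n independent eigenvectors.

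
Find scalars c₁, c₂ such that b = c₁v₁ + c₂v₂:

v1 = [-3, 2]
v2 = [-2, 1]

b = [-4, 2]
c1 = 0, c2 = 2

b = 0·v1 + 2·v2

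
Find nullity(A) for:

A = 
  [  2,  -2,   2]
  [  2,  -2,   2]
nullity(A) = 2

Row reduce:
R2 → R2 - (1)·R1
REF = 
  [  2,  -2,   2]
  [  0,   0,   0]
Pivot columns: 1 → 1 pivot.
rank(A) = 1, so nullity(A) = 3 - 1 = 2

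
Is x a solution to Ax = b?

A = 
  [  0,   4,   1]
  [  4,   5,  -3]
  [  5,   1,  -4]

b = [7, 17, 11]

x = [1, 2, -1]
Yes

Ax = [7, 17, 11] = b ✓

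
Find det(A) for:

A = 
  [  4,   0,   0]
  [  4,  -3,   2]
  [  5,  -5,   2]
Cofactor expansion along row 1:
det(A) = (4)·((-3)(2) - (2)(-5)) - (0)·((4)(2) - (2)(5)) + (0)·((4)(-5) - (-3)(5))
  = (4)(4) - (0)(-2) + (0)(-5)
  = 16

det(A) = 16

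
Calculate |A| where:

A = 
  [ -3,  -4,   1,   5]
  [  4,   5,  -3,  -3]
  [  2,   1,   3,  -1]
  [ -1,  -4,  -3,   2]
Cofactor expansion along row 1: det(A) = a₁₁M₁₁ - a₁₂M₁₂ + a₁₃M₁₃ - a₁₄M₁₄

M₁₁ = det[[5, -3, -3]; [1, 3, -1]; [-4, -3, 2]]
  = (5)·((3)(2) - (-1)(-3)) - (-3)·((1)(2) - (-1)(-4)) + (-3)·((1)(-3) - (3)(-4))
  = (5)(3) - (-3)(-2) + (-3)(9)
  = -18
M₁₂ = det[[4, -3, -3]; [2, 3, -1]; [-1, -3, 2]]
  = (4)·((3)(2) - (-1)(-3)) - (-3)·((2)(2) - (-1)(-1)) + (-3)·((2)(-3) - (3)(-1))
  = (4)(3) - (-3)(3) + (-3)(-3)
  = 30
M₁₃ = det[[4, 5, -3]; [2, 1, -1]; [-1, -4, 2]]
  = (4)·((1)(2) - (-1)(-4)) - (5)·((2)(2) - (-1)(-1)) + (-3)·((2)(-4) - (1)(-1))
  = (4)(-2) - (5)(3) + (-3)(-7)
  = -2
M₁₄ = det[[4, 5, -3]; [2, 1, 3]; [-1, -4, -3]]
  = (4)·((1)(-3) - (3)(-4)) - (5)·((2)(-3) - (3)(-1)) + (-3)·((2)(-4) - (1)(-1))
  = (4)(9) - (5)(-3) + (-3)(-7)
  = 72

det(A) = (-3)(-18) - (-4)(30) + (1)(-2) - (5)(72) = -188

det(A) = -188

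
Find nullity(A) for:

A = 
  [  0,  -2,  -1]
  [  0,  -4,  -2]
nullity(A) = 2

Row reduce:
R2 → R2 - (2)·R1
REF = 
  [  0,  -2,  -1]
  [  0,   0,   0]
Pivot columns: 2 → 1 pivot.
rank(A) = 1, so nullity(A) = 3 - 1 = 2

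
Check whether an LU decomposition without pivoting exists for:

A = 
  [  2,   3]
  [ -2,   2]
Yes.
A[1,1] = 2 ≠ 0, so Gaussian elimination proceeds without a row swap: multiplier ℓ₂₁ = (-2)/(2) = -1, and U[2,2] = 2 - (-1)(3) = 5.
L = 
  [  1,   0]
  [ -1,   1]
U = 
  [  2,   3]
  [  0,   5]
Check row 2 of LU: [(-1)(2), (-1)(3) + 5] = [-2, 2] = row 2 of A ✓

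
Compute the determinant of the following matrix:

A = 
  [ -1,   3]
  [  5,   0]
-15

For a 2×2 matrix, det = ad - bc = (-1)(0) - (3)(5) = -15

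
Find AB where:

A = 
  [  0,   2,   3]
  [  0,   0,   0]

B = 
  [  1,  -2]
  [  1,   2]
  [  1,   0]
AB = 
  [  5,   4]
  [  0,   0]

A is 2×3 and B is 3×2, so AB is 2×2. Each entry is (row of A)·(column of B):
AB[1,1] = (0)(1) + (2)(1) + (3)(1) = 5
AB[1,2] = (0)(-2) + (2)(2) + (3)(0) = 4
AB[2,1] = (0)(1) + (0)(1) + (0)(1) = 0
AB[2,2] = (0)(-2) + (0)(2) + (0)(0) = 0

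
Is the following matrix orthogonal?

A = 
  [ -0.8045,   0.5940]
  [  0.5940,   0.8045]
Yes

AᵀA = 
  [  1.0001,   0]
  [  0,   1.0001]
≈ I (equal to I up to the 4-dp rounding of the entries)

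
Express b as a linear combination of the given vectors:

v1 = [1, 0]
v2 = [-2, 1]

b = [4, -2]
c1 = 0, c2 = -2

b = 0·v1 + -2·v2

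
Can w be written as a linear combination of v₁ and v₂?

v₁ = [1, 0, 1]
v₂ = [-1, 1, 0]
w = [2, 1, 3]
Yes

Form the augmented matrix and row-reduce:
[v₁|v₂|w] = 
  [  1,  -1,   2]
  [  0,   1,   1]
  [  1,   0,   3]
R3 → R3 - (1)·R1
R3 → R3 - (1)·R2
REF = 
  [  1,  -1,   2]
  [  0,   1,   1]
  [  0,   0,   0]

No row of the form [0 0 | nonzero], so the system is consistent. Back-substitution gives c₁ = 3, c₂ = 1: w = (3)·v₁ + (1)·v₂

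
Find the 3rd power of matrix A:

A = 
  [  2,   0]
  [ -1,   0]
A^3 = 
  [  8,   0]
  [ -4,   0]

A² = A·A:
A²[1,1] = (2)(2) + (0)(-1) = 4
A²[1,2] = (2)(0) + (0)(0) = 0
A²[2,1] = (-1)(2) + (0)(-1) = -2
A²[2,2] = (-1)(0) + (0)(0) = 0
A² = 
  [  4,   0]
  [ -2,   0]

A^3 = A^2·A:
A^3[1,1] = (4)(2) + (0)(-1) = 8
A^3[1,2] = (4)(0) + (0)(0) = 0
A^3[2,1] = (-2)(2) + (0)(-1) = -4
A^3[2,2] = (-2)(0) + (0)(0) = 0
A^3 = 
  [  8,   0]
  [ -4,   0]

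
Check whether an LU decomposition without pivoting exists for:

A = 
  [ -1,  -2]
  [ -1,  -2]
Yes.
A[1,1] = -1 ≠ 0, so Gaussian elimination proceeds without a row swap: multiplier ℓ₂₁ = (-1)/(-1) = 1, and U[2,2] = -2 - (1)(-2) = 0.
L = 
  [  1,   0]
  [  1,   1]
U = 
  [ -1,  -2]
  [  0,   0]
Check row 2 of LU: [(1)(-1), (1)(-2) + 0] = [-1, -2] = row 2 of A ✓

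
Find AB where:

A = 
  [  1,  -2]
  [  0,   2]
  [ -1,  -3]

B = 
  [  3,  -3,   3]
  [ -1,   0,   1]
A is 3×2 and B is 2×3, so AB is 3×3. Each entry is (row of A)·(column of B):
AB[1,1] = (1)(3) + (-2)(-1) = 5
AB[1,2] = (1)(-3) + (-2)(0) = -3
AB[1,3] = (1)(3) + (-2)(1) = 1
AB[2,1] = (0)(3) + (2)(-1) = -2
AB[2,2] = (0)(-3) + (2)(0) = 0
AB[2,3] = (0)(3) + (2)(1) = 2
AB[3,1] = (-1)(3) + (-3)(-1) = 0
AB[3,2] = (-1)(-3) + (-3)(0) = 3
AB[3,3] = (-1)(3) + (-3)(1) = -6

AB = 
  [  5,  -3,   1]
  [ -2,   0,   2]
  [  0,   3,  -6]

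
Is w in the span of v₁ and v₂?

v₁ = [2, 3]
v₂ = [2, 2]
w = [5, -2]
Yes

Form the augmented matrix and row-reduce:
[v₁|v₂|w] = 
  [  2,   2,   5]
  [  3,   2,  -2]
R2 → R2 - (3/2)·R1
REF = 
  [    2,     2,     5]
  [    0,    -1, -19/2]

No row of the form [0 0 | nonzero], so the system is consistent. Back-substitution gives c₁ = -7, c₂ = 19/2: w = (-7)·v₁ + (19/2)·v₂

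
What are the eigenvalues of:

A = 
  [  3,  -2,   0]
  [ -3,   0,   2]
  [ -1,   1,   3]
λ = 5, (1 + √17)/2, (1 - √17)/2  (≈ 5, 2.562, -1.562)

Characteristic polynomial: det(λI - A) = λ³ - 6λ² + λ + 20
Testing integer divisors of the constant term: p(5) = 0, so (λ - 5) is a factor:
p(λ) = (λ - 5)(λ² - λ - 4)
λ² - λ - 4 = 0  ⇒  λ = (1 ± √((-1)² - 4·(-4)))/2 = (1 ± √(17))/2
  = (1 + √17)/2,  (1 - √17)/2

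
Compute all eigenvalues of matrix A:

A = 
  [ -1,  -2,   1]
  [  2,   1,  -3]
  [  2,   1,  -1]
λ = 1, -1 + i√5, -1 - i√5  (≈ 1, -1 + 2.236i, -1 - 2.236i)

Characteristic polynomial: det(λI - A) = λ³ + λ² + 4λ - 6
Testing integer divisors of the constant term: p(1) = 0, so (λ - 1) is a factor:
p(λ) = (λ - 1)(λ² + 2λ + 6)
λ² + 2λ + 6 = 0  ⇒  λ = (-2 ± √((2)² - 4·(6)))/2 = (-2 ± √(-20))/2
  = -1 + i√5,  -1 - i√5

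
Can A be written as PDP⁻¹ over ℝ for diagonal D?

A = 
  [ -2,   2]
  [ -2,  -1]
No

tr(A) = -3, det(A) = 6
Characteristic polynomial: λ² - tr(A)λ + det(A) = λ² + 3λ + 6
λ² + 3λ + 6 = 0  ⇒  λ = (-3 ± √((3)² - 4·(6)))/2 = (-3 ± √(-15))/2
  = (-3 + i√15)/2,  (-3 - i√15)/2
Eigenvalues: (-3 + i√15)/2, (-3 - i√15)/2  (≈ -1.5 + 1.936i, -1.5 - 1.936i)
Has complex eigenvalues (not diagonalizable over ℝ).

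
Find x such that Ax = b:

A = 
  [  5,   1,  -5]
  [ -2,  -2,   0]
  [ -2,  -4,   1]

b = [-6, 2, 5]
Row reduce the augmented matrix [A|b]:
R2 → R2 + (2/5)·R1
R3 → R3 + (2/5)·R1
R3 → R3 - (9/4)·R2
REF = 
  [   5,    1,   -5,   -6]
  [   0, -8/5,   -2, -2/5]
  [   0,    0,  7/2,  7/2]

Back-substitution:
x₃ = (7/2) / (7/2) = 1
x₂ = (-2/5 - (-2)(1)) / (-8/5) = -1
x₁ = (-6 - (1)(-1) - (-5)(1)) / 5 = 0

x = [0, -1, 1]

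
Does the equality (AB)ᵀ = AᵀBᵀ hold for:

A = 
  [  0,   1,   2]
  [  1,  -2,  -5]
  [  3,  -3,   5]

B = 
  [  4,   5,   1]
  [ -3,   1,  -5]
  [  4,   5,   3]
No

(AB)ᵀ = 
  [  5, -10,  41]
  [ 11, -22,  37]
  [  1,  -4,  33]

AᵀBᵀ = 
  [  8, -14,  14]
  [ -9,  10, -15]
  [-12, -36,  -2]

The two matrices differ, so (AB)ᵀ ≠ AᵀBᵀ in general. The correct identity is (AB)ᵀ = BᵀAᵀ.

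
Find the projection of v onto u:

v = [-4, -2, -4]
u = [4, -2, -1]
proj_u(v) = [-32/21, 16/21, 8/21]

v·u = (-4)(4) + (-2)(-2) + (-4)(-1) = -8
u·u = (4)² + (-2)² + (-1)² = 21
proj_u(v) = (v·u / u·u) × u = (-8/21) × u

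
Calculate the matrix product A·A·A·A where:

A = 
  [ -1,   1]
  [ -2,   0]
A² = A·A:
A²[1,1] = (-1)(-1) + (1)(-2) = -1
A²[1,2] = (-1)(1) + (1)(0) = -1
A²[2,1] = (-2)(-1) + (0)(-2) = 2
A²[2,2] = (-2)(1) + (0)(0) = -2
A² = 
  [ -1,  -1]
  [  2,  -2]

A^3 = A^2·A:
A^3[1,1] = (-1)(-1) + (-1)(-2) = 3
A^3[1,2] = (-1)(1) + (-1)(0) = -1
A^3[2,1] = (2)(-1) + (-2)(-2) = 2
A^3[2,2] = (2)(1) + (-2)(0) = 2
A^3 = 
  [  3,  -1]
  [  2,   2]

A^4 = A^3·A:
A^4[1,1] = (3)(-1) + (-1)(-2) = -1
A^4[1,2] = (3)(1) + (-1)(0) = 3
A^4[2,1] = (2)(-1) + (2)(-2) = -6
A^4[2,2] = (2)(1) + (2)(0) = 2
A^4 = 
  [ -1,   3]
  [ -6,   2]

Therefore
A^4 = 
  [ -1,   3]
  [ -6,   2]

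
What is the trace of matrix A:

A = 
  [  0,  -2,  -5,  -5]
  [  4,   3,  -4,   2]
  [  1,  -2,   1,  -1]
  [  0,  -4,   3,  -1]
3

tr(A) = 0 + 3 + 1 + -1 = 3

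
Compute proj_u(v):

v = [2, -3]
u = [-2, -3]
proj_u(v) = [-10/13, -15/13]

v·u = (2)(-2) + (-3)(-3) = 5
u·u = (-2)² + (-3)² = 13
proj_u(v) = (v·u / u·u) × u = (5/13) × u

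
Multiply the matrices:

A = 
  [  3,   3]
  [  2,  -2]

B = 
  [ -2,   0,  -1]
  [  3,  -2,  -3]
AB = 
  [  3,  -6, -12]
  [-10,   4,   4]

A is 2×2 and B is 2×3, so AB is 2×3. Each entry is (row of A)·(column of B):
AB[1,1] = (3)(-2) + (3)(3) = 3
AB[1,2] = (3)(0) + (3)(-2) = -6
AB[1,3] = (3)(-1) + (3)(-3) = -12
AB[2,1] = (2)(-2) + (-2)(3) = -10
AB[2,2] = (2)(0) + (-2)(-2) = 4
AB[2,3] = (2)(-1) + (-2)(-3) = 4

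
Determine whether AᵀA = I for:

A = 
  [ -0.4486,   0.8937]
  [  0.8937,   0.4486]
Yes

AᵀA = 
  [  0.9999,   0]
  [  0,   0.9999]
≈ I (equal to I up to the 4-dp rounding of the entries)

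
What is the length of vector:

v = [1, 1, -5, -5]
7.211

||v||₂ = √((1)² + (1)² + (-5)² + (-5)²) = √52 = 7.211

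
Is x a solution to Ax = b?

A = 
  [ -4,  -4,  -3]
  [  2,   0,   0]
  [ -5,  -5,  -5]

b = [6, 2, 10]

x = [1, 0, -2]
No

Ax = [2, 2, 5] ≠ b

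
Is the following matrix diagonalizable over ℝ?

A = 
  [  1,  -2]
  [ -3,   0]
Yes

tr(A) = 1, det(A) = -6
Characteristic polynomial: λ² - tr(A)λ + det(A) = λ² - λ - 6
λ² - λ - 6 = (λ + 2)(λ - 3)
Eigenvalues: 3, -2
λ=-2: alg. mult. = 1, geom. mult. = 2 - rank(A - (-2)I) = 2 - 1 = 1
λ=3: alg. mult. = 1, geom. mult. = 2 - rank(A - (3)I) = 2 - 1 = 1
Sum of geometric multiplicities equals n, so A has n independent eigenvectors.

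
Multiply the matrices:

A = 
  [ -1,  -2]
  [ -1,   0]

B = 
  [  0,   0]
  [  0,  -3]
AB = 
  [  0,   6]
  [  0,   0]

A is 2×2 and B is 2×2, so AB is 2×2. Each entry is (row of A)·(column of B):
AB[1,1] = (-1)(0) + (-2)(0) = 0
AB[1,2] = (-1)(0) + (-2)(-3) = 6
AB[2,1] = (-1)(0) + (0)(0) = 0
AB[2,2] = (-1)(0) + (0)(-3) = 0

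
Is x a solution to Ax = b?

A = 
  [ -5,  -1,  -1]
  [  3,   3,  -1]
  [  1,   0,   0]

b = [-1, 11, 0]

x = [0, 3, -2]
Yes

Ax = [-1, 11, 0] = b ✓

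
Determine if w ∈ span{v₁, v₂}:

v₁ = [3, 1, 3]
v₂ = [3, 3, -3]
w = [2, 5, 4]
No

Form the augmented matrix and row-reduce:
[v₁|v₂|w] = 
  [  3,   3,   2]
  [  1,   3,   5]
  [  3,  -3,   4]
R2 → R2 - (1/3)·R1
R3 → R3 - (1)·R1
R3 → R3 + (3)·R2
REF = 
  [   3,    3,    2]
  [   0,    2, 13/3]
  [   0,    0,   15]

Row 3 reads [0 0 | 15], i.e. 0 = 15, so the system is inconsistent and w ∉ span{v₁, v₂}.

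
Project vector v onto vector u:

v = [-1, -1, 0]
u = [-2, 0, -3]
proj_u(v) = [-4/13, 0, -6/13]

v·u = (-1)(-2) + (-1)(0) + (0)(-3) = 2
u·u = (-2)² + (0)² + (-3)² = 13
proj_u(v) = (v·u / u·u) × u = (2/13) × u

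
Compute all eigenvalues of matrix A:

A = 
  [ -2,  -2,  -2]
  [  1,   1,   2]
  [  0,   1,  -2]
Characteristic polynomial: det(λI - A) = λ³ + 3λ² - 2
Testing integer divisors of the constant term: p(-1) = 0, so (λ + 1) is a factor:
p(λ) = (λ + 1)(λ² + 2λ - 2)
λ² + 2λ - 2 = 0  ⇒  λ = (-2 ± √((2)² - 4·(-2)))/2 = (-2 ± √(12))/2
  = -1 + √3,  -1 - √3

λ = -1, -1 + √3, -1 - √3  (≈ -1, 0.7321, -2.732)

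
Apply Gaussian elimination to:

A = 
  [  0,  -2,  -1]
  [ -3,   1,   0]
Row operations:
Swap R1 ↔ R2

Resulting echelon form:
REF = 
  [ -3,   1,   0]
  [  0,  -2,  -1]

Rank = 2 (number of non-zero pivot rows).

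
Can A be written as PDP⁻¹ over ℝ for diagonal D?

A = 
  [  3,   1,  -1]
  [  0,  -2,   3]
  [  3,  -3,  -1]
No

Characteristic polynomial: det(λI - A) = λ³ + 5λ - 36
By the rational root theorem any rational root is an integer dividing 36; none of those is a root, so p(λ) has no rational roots and hence (being an irreducible cubic) no repeated roots.
Discriminant of the cubic: Δ = -35492
Δ < 0 ⇒ one real eigenvalue and a complex-conjugate pair: λ ≈ -1.401 + 3.3i, -1.401 - 3.3i, 2.802
Has complex eigenvalues (not diagonalizable over ℝ).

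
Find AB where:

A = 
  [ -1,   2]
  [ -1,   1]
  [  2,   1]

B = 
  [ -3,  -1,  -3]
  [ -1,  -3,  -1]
A is 3×2 and B is 2×3, so AB is 3×3. Each entry is (row of A)·(column of B):
AB[1,1] = (-1)(-3) + (2)(-1) = 1
AB[1,2] = (-1)(-1) + (2)(-3) = -5
AB[1,3] = (-1)(-3) + (2)(-1) = 1
AB[2,1] = (-1)(-3) + (1)(-1) = 2
AB[2,2] = (-1)(-1) + (1)(-3) = -2
AB[2,3] = (-1)(-3) + (1)(-1) = 2
AB[3,1] = (2)(-3) + (1)(-1) = -7
AB[3,2] = (2)(-1) + (1)(-3) = -5
AB[3,3] = (2)(-3) + (1)(-1) = -7

AB = 
  [  1,  -5,   1]
  [  2,  -2,   2]
  [ -7,  -5,  -7]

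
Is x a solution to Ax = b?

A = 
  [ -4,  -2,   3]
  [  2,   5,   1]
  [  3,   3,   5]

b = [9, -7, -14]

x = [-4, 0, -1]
No

Ax = [13, -9, -17] ≠ b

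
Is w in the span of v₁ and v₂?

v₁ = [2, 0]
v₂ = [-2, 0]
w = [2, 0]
Yes

Form the augmented matrix and row-reduce:
[v₁|v₂|w] = 
  [  2,  -2,   2]
  [  0,   0,   0]
(already in echelon form — no row operations needed)

No row of the form [0 0 | nonzero], so the system is consistent. Back-substitution gives c₁ = 1, c₂ = 0: w = (1)·v₁ + (0)·v₂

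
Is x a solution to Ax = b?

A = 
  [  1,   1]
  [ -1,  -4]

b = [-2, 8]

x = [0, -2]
Yes

Ax = [-2, 8] = b ✓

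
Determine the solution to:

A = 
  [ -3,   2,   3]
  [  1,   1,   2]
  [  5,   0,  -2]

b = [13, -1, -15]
Row reduce the augmented matrix [A|b]:
R2 → R2 + (1/3)·R1
R3 → R3 + (5/3)·R1
R3 → R3 - (2)·R2
REF = 
  [  -3,    2,    3,   13]
  [   0,  5/3,    3, 10/3]
  [   0,    0,   -3,    0]

Back-substitution:
x₃ = 0 / (-3) = 0
x₂ = (10/3 - (3)(0)) / (5/3) = 2
x₁ = (13 - (2)(2) - (3)(0)) / (-3) = -3

x = [-3, 2, 0]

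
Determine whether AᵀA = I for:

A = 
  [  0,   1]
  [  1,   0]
Yes

AᵀA = 
  [  1,   0]
  [  0,   1]
= I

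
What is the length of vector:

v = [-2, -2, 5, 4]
7

||v||₂ = √((-2)² + (-2)² + (5)² + (4)²) = √49 = 7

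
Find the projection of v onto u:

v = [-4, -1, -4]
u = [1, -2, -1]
v·u = (-4)(1) + (-1)(-2) + (-4)(-1) = 2
u·u = (1)² + (-2)² + (-1)² = 6
proj_u(v) = (v·u / u·u) × u = (2/6) × u = (1/3) × u

proj_u(v) = [1/3, -2/3, -1/3]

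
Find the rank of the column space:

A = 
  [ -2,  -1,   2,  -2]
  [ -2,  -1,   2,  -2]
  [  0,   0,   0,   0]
Row reduce:
R2 → R2 - (1)·R1
REF = 
  [ -2,  -1,   2,  -2]
  [  0,   0,   0,   0]
  [  0,   0,   0,   0]
Pivot columns: 1 → 1 pivot.
dim(Col(A)) = number of pivot columns = 1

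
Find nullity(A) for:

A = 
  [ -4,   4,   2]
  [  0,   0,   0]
nullity(A) = 2

Row reduce:
(no row operations needed)
REF = 
  [ -4,   4,   2]
  [  0,   0,   0]
Pivot columns: 1 → 1 pivot.
rank(A) = 1, so nullity(A) = 3 - 1 = 2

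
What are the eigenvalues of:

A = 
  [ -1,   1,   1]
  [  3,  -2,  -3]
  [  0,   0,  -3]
λ = -3, (-3 + √13)/2, (-3 - √13)/2  (≈ -3, 0.3028, -3.303)

Characteristic polynomial: det(λI - A) = λ³ + 6λ² + 8λ - 3
Testing integer divisors of the constant term: p(-3) = 0, so (λ + 3) is a factor:
p(λ) = (λ + 3)(λ² + 3λ - 1)
λ² + 3λ - 1 = 0  ⇒  λ = (-3 ± √((3)² - 4·(-1)))/2 = (-3 ± √(13))/2
  = (-3 + √13)/2,  (-3 - √13)/2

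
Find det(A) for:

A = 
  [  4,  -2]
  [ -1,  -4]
-18

For a 2×2 matrix, det = ad - bc = (4)(-4) - (-2)(-1) = -18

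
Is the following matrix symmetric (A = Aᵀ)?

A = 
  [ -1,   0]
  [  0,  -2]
Yes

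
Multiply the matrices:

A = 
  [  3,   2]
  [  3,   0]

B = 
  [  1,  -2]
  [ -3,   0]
A is 2×2 and B is 2×2, so AB is 2×2. Each entry is (row of A)·(column of B):
AB[1,1] = (3)(1) + (2)(-3) = -3
AB[1,2] = (3)(-2) + (2)(0) = -6
AB[2,1] = (3)(1) + (0)(-3) = 3
AB[2,2] = (3)(-2) + (0)(0) = -6

AB = 
  [ -3,  -6]
  [  3,  -6]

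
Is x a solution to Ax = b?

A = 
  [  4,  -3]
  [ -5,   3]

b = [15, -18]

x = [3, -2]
No

Ax = [18, -21] ≠ b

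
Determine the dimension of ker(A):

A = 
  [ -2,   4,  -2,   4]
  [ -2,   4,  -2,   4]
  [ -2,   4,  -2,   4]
nullity(A) = 3

Row reduce:
R2 → R2 - (1)·R1
R3 → R3 - (1)·R1
REF = 
  [ -2,   4,  -2,   4]
  [  0,   0,   0,   0]
  [  0,   0,   0,   0]
Pivot columns: 1 → 1 pivot.
rank(A) = 1, so nullity(A) = 4 - 1 = 3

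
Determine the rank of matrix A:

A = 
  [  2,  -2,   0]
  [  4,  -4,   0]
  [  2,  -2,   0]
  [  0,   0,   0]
Row reduce:
R2 → R2 - (2)·R1
R3 → R3 - (1)·R1
REF = 
  [  2,  -2,   0]
  [  0,   0,   0]
  [  0,   0,   0]
  [  0,   0,   0]
Pivot columns: 1 → 1 pivot.

rank(A) = 1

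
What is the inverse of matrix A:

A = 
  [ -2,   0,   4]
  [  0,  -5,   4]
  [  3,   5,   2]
det(A) = (-2)·((-5)(2) - (4)(5)) - (0)·((0)(2) - (4)(3)) + (4)·((0)(5) - (-5)(3))
  = (-2)(-30) - (0)(-12) + (4)(15)
  = 120
det(A) = 120 ≠ 0, so A is invertible.

Cofactors Cᵢⱼ = (-1)ⁱ⁺ʲ·Mᵢⱼ:
C = 
  [-30,  12,  15]
  [ 20, -16,  10]
  [ 20,   8,  10]

adj(A) = Cᵀ:
adj(A) = 
  [-30,  20,  20]
  [ 12, -16,   8]
  [ 15,  10,  10]

A⁻¹ = (1/120) · adj(A):
A⁻¹ = 
  [ -1/4,   1/6,   1/6]
  [ 1/10, -2/15,  1/15]
  [  1/8,  1/12,  1/12]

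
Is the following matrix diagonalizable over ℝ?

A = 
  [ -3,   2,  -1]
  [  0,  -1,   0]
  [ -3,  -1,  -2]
Yes

Characteristic polynomial: det(λI - A) = λ³ + 6λ² + 8λ + 3
Testing integer divisors of the constant term: p(-1) = 0, so (λ + 1) is a factor:
p(λ) = (λ + 1)(λ² + 5λ + 3)
λ² + 5λ + 3 = 0  ⇒  λ = (-5 ± √((5)² - 4·(3)))/2 = (-5 ± √(13))/2
  = (-5 + √13)/2,  (-5 - √13)/2
Eigenvalues: -1, (-5 + √13)/2, (-5 - √13)/2  (≈ -1, -0.6972, -4.303)
The two irrational eigenvalues are distinct (simple), so each has alg. mult. = geom. mult. = 1.
λ=-1: alg. mult. = 1, geom. mult. = 3 - rank(A - (-1)I) = 3 - 2 = 1
Sum of geometric multiplicities equals n, so A has n independent eigenvectors.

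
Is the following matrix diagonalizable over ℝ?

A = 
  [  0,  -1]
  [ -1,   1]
Yes

tr(A) = 1, det(A) = -1
Characteristic polynomial: λ² - tr(A)λ + det(A) = λ² - λ - 1
λ² - λ - 1 = 0  ⇒  λ = (1 ± √((-1)² - 4·(-1)))/2 = (1 ± √(5))/2
  = (1 + √5)/2,  (1 - √5)/2
Eigenvalues: (1 + √5)/2, (1 - √5)/2  (≈ 1.618, -0.618)
The two irrational eigenvalues are distinct (simple), so each has alg. mult. = geom. mult. = 1.
Sum of geometric multiplicities equals n, so A has n independent eigenvectors.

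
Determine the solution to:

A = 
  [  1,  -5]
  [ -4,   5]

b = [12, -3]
Row reduce the augmented matrix [A|b]:
R2 → R2 + (4)·R1
REF = 
  [  1,  -5,  12]
  [  0, -15,  45]

Back-substitution:
x₂ = 45 / (-15) = -3
x₁ = (12 - (-5)(-3)) / 1 = -3

x = [-3, -3]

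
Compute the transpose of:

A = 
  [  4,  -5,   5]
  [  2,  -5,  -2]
Aᵀ = 
  [  4,   2]
  [ -5,  -5]
  [  5,  -2]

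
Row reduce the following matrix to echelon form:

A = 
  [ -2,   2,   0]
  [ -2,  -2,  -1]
Row operations:
R2 → R2 - (1)·R1

Resulting echelon form:
REF = 
  [ -2,   2,   0]
  [  0,  -4,  -1]

Rank = 2 (number of non-zero pivot rows).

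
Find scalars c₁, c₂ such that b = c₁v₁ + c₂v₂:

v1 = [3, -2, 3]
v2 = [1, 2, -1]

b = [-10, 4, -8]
c1 = -3, c2 = -1

b = -3·v1 + -1·v2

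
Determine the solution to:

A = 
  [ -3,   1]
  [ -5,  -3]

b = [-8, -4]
x = [2, -2]

Row reduce the augmented matrix [A|b]:
R2 → R2 - (5/3)·R1
REF = 
  [   -3,     1,    -8]
  [    0, -14/3,  28/3]

Back-substitution:
x₂ = (28/3) / (-14/3) = -2
x₁ = (-8 - (1)(-2)) / (-3) = 2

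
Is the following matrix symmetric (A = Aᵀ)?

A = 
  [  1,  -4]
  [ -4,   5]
Yes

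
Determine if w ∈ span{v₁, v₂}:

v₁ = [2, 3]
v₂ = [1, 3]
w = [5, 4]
Yes

Form the augmented matrix and row-reduce:
[v₁|v₂|w] = 
  [  2,   1,   5]
  [  3,   3,   4]
R2 → R2 - (3/2)·R1
REF = 
  [   2,    1,    5]
  [   0,  3/2, -7/2]

No row of the form [0 0 | nonzero], so the system is consistent. Back-substitution gives c₁ = 11/3, c₂ = -7/3: w = (11/3)·v₁ + (-7/3)·v₂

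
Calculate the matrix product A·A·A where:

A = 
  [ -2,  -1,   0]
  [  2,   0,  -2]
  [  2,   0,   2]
A² = A·A:
A²[1,1] = (-2)(-2) + (-1)(2) + (0)(2) = 2
A²[1,2] = (-2)(-1) + (-1)(0) + (0)(0) = 2
A²[1,3] = (-2)(0) + (-1)(-2) + (0)(2) = 2
A²[2,1] = (2)(-2) + (0)(2) + (-2)(2) = -8
A²[2,2] = (2)(-1) + (0)(0) + (-2)(0) = -2
A²[2,3] = (2)(0) + (0)(-2) + (-2)(2) = -4
A²[3,1] = (2)(-2) + (0)(2) + (2)(2) = 0
A²[3,2] = (2)(-1) + (0)(0) + (2)(0) = -2
A²[3,3] = (2)(0) + (0)(-2) + (2)(2) = 4
A² = 
  [  2,   2,   2]
  [ -8,  -2,  -4]
  [  0,  -2,   4]

A^3 = A^2·A:
A^3[1,1] = (2)(-2) + (2)(2) + (2)(2) = 4
A^3[1,2] = (2)(-1) + (2)(0) + (2)(0) = -2
A^3[1,3] = (2)(0) + (2)(-2) + (2)(2) = 0
A^3[2,1] = (-8)(-2) + (-2)(2) + (-4)(2) = 4
A^3[2,2] = (-8)(-1) + (-2)(0) + (-4)(0) = 8
A^3[2,3] = (-8)(0) + (-2)(-2) + (-4)(2) = -4
A^3[3,1] = (0)(-2) + (-2)(2) + (4)(2) = 4
A^3[3,2] = (0)(-1) + (-2)(0) + (4)(0) = 0
A^3[3,3] = (0)(0) + (-2)(-2) + (4)(2) = 12
A^3 = 
  [  4,  -2,   0]
  [  4,   8,  -4]
  [  4,   0,  12]

Therefore
A^3 = 
  [  4,  -2,   0]
  [  4,   8,  -4]
  [  4,   0,  12]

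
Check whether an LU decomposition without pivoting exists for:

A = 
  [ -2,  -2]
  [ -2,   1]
Yes.
A[1,1] = -2 ≠ 0, so Gaussian elimination proceeds without a row swap: multiplier ℓ₂₁ = (-2)/(-2) = 1, and U[2,2] = 1 - (1)(-2) = 3.
L = 
  [  1,   0]
  [  1,   1]
U = 
  [ -2,  -2]
  [  0,   3]
Check row 2 of LU: [(1)(-2), (1)(-2) + 3] = [-2, 1] = row 2 of A ✓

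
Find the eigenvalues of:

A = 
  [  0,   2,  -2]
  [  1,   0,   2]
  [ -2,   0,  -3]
Characteristic polynomial: det(λI - A) = λ³ + 3λ² - 6λ + 2
Testing integer divisors of the constant term: p(1) = 0, so (λ - 1) is a factor:
p(λ) = (λ - 1)(λ² + 4λ - 2)
λ² + 4λ - 2 = 0  ⇒  λ = (-4 ± √((4)² - 4·(-2)))/2 = (-4 ± √(24))/2
  = -2 + √6,  -2 - √6

λ = 1, -2 + √6, -2 - √6  (≈ 1, 0.4495, -4.449)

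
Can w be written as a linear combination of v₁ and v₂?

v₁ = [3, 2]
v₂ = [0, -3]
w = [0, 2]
Yes

Form the augmented matrix and row-reduce:
[v₁|v₂|w] = 
  [  3,   0,   0]
  [  2,  -3,   2]
R2 → R2 - (2/3)·R1
REF = 
  [  3,   0,   0]
  [  0,  -3,   2]

No row of the form [0 0 | nonzero], so the system is consistent. Back-substitution gives c₁ = 0, c₂ = -2/3: w = (0)·v₁ + (-2/3)·v₂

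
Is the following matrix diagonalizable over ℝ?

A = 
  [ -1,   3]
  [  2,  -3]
Yes

tr(A) = -4, det(A) = -3
Characteristic polynomial: λ² - tr(A)λ + det(A) = λ² + 4λ - 3
λ² + 4λ - 3 = 0  ⇒  λ = (-4 ± √((4)² - 4·(-3)))/2 = (-4 ± √(28))/2
  = -2 + √7,  -2 - √7
Eigenvalues: -2 + √7, -2 - √7  (≈ 0.6458, -4.646)
The two irrational eigenvalues are distinct (simple), so each has alg. mult. = geom. mult. = 1.
Sum of geometric multiplicities equals n, so A has n independent eigenvectors.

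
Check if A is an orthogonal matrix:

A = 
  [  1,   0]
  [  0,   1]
Yes

AᵀA = 
  [  1,   0]
  [  0,   1]
= I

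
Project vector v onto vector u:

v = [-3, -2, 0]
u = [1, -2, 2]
v·u = (-3)(1) + (-2)(-2) + (0)(2) = 1
u·u = (1)² + (-2)² + (2)² = 9
proj_u(v) = (v·u / u·u) × u = (1/9) × u

proj_u(v) = [1/9, -2/9, 2/9]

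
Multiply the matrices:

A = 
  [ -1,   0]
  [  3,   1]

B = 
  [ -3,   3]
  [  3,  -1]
A is 2×2 and B is 2×2, so AB is 2×2. Each entry is (row of A)·(column of B):
AB[1,1] = (-1)(-3) + (0)(3) = 3
AB[1,2] = (-1)(3) + (0)(-1) = -3
AB[2,1] = (3)(-3) + (1)(3) = -6
AB[2,2] = (3)(3) + (1)(-1) = 8

AB = 
  [  3,  -3]
  [ -6,   8]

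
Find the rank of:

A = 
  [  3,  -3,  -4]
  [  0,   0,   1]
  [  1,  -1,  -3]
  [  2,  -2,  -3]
rank(A) = 2

Row reduce:
R3 → R3 - (1/3)·R1
R4 → R4 - (2/3)·R1
R3 → R3 + (5/3)·R2
R4 → R4 + (1/3)·R2
REF = 
  [  3,  -3,  -4]
  [  0,   0,   1]
  [  0,   0,   0]
  [  0,   0,   0]
Pivot columns: 1, 3 → 2 pivots.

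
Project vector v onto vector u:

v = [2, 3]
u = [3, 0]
proj_u(v) = [2, 0]

v·u = (2)(3) + (3)(0) = 6
u·u = (3)² + (0)² = 9
proj_u(v) = (v·u / u·u) × u = (6/9) × u = (2/3) × u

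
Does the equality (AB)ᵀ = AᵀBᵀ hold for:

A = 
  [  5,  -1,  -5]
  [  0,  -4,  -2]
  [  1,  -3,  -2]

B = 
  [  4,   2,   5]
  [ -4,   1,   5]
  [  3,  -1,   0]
No

(AB)ᵀ = 
  [  9,  10,  10]
  [ 14,  -2,   1]
  [ 20, -20, -10]

AᵀBᵀ = 
  [ 25, -15,  15]
  [-27, -15,   1]
  [-34,   8, -13]

The two matrices differ, so (AB)ᵀ ≠ AᵀBᵀ in general. The correct identity is (AB)ᵀ = BᵀAᵀ.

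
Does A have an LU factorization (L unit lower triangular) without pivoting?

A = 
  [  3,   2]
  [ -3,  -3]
Yes.
A[1,1] = 3 ≠ 0, so Gaussian elimination proceeds without a row swap: multiplier ℓ₂₁ = (-3)/(3) = -1, and U[2,2] = -3 - (-1)(2) = -1.
L = 
  [  1,   0]
  [ -1,   1]
U = 
  [  3,   2]
  [  0,  -1]
Check row 2 of LU: [(-1)(3), (-1)(2) + (-1)] = [-3, -3] = row 2 of A ✓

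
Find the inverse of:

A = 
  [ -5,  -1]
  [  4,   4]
det(A) = (-5)(4) - (-1)(4) = -16
For a 2×2 matrix, A⁻¹ = (1/det(A)) · [[d, -b], [-c, a]]
    = (-1/16) · [[4, 1], [-4, -5]]

A⁻¹ = 
  [ -1/4, -1/16]
  [  1/4,  5/16]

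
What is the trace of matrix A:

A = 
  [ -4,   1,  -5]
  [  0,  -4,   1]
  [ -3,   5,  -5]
-13

tr(A) = -4 + -4 + -5 = -13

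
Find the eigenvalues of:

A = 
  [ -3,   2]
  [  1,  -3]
tr(A) = -6, det(A) = 7
Characteristic polynomial: λ² - tr(A)λ + det(A) = λ² + 6λ + 7
λ² + 6λ + 7 = 0  ⇒  λ = (-6 ± √((6)² - 4·(7)))/2 = (-6 ± √(8))/2
  = -3 + √2,  -3 - √2

λ = -3 + √2, -3 - √2  (≈ -1.586, -4.414)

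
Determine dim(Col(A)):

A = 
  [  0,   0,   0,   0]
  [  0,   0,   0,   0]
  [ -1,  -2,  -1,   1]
Row reduce:
Swap R1 ↔ R3
REF = 
  [ -1,  -2,  -1,   1]
  [  0,   0,   0,   0]
  [  0,   0,   0,   0]
Pivot columns: 1 → 1 pivot.
dim(Col(A)) = number of pivot columns = 1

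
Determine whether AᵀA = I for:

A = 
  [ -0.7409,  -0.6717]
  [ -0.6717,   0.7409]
Yes

AᵀA = 
  [  1.0001,   0]
  [  0,   1.0001]
≈ I (equal to I up to the 4-dp rounding of the entries)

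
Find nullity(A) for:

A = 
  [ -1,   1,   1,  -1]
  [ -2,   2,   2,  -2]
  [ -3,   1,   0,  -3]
nullity(A) = 2

Row reduce:
R2 → R2 - (2)·R1
R3 → R3 - (3)·R1
Swap R2 ↔ R3
REF = 
  [ -1,   1,   1,  -1]
  [  0,  -2,  -3,   0]
  [  0,   0,   0,   0]
Pivot columns: 1, 2 → 2 pivots.
rank(A) = 2, so nullity(A) = 4 - 2 = 2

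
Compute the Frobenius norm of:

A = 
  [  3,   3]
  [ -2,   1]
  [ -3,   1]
||A||_F = 5.745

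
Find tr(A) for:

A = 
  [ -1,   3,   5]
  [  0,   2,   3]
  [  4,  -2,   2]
3

tr(A) = -1 + 2 + 2 = 3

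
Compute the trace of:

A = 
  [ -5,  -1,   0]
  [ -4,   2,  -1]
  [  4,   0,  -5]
-8

tr(A) = -5 + 2 + -5 = -8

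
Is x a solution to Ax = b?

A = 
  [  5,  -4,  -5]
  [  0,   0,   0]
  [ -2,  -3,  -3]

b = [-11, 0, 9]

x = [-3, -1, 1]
No

Ax = [-16, 0, 6] ≠ b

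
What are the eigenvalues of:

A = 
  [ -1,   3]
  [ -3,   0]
λ = (-1 + i√35)/2, (-1 - i√35)/2  (≈ -0.5 + 2.958i, -0.5 - 2.958i)

tr(A) = -1, det(A) = 9
Characteristic polynomial: λ² - tr(A)λ + det(A) = λ² + λ + 9
λ² + λ + 9 = 0  ⇒  λ = (-1 ± √((1)² - 4·(9)))/2 = (-1 ± √(-35))/2
  = (-1 + i√35)/2,  (-1 - i√35)/2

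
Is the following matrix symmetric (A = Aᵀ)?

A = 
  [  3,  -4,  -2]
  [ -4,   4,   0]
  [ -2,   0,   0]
Yes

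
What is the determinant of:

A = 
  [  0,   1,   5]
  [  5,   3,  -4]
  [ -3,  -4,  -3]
-28

Cofactor expansion along row 1:
det(A) = (0)·((3)(-3) - (-4)(-4)) - (1)·((5)(-3) - (-4)(-3)) + (5)·((5)(-4) - (3)(-3))
  = (0)(-25) - (1)(-27) + (5)(-11)
  = -28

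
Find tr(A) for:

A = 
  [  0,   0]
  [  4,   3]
3

tr(A) = 0 + 3 = 3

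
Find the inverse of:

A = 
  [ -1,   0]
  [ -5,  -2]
det(A) = (-1)(-2) - (0)(-5) = 2
For a 2×2 matrix, A⁻¹ = (1/det(A)) · [[d, -b], [-c, a]]
    = (1/2) · [[-2, 0], [5, -1]]

A⁻¹ = 
  [  -1,    0]
  [ 5/2, -1/2]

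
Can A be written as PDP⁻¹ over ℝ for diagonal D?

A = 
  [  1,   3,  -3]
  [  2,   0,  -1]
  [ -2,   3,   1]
Yes

Characteristic polynomial: det(λI - A) = λ³ - 2λ² - 8λ + 15
Testing integer divisors of the constant term: p(3) = 0, so (λ - 3) is a factor:
p(λ) = (λ - 3)(λ² + λ - 5)
λ² + λ - 5 = 0  ⇒  λ = (-1 ± √((1)² - 4·(-5)))/2 = (-1 ± √(21))/2
  = (-1 + √21)/2,  (-1 - √21)/2
Eigenvalues: 3, (-1 + √21)/2, (-1 - √21)/2  (≈ 3, 1.791, -2.791)
The two irrational eigenvalues are distinct (simple), so each has alg. mult. = geom. mult. = 1.
λ=3: alg. mult. = 1, geom. mult. = 3 - rank(A - (3)I) = 3 - 2 = 1
Sum of geometric multiplicities equals n, so A has n independent eigenvectors.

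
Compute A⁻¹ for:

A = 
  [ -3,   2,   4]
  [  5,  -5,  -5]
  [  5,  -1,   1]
det(A) = (-3)·((-5)(1) - (-5)(-1)) - (2)·((5)(1) - (-5)(5)) + (4)·((5)(-1) - (-5)(5))
  = (-3)(-10) - (2)(30) + (4)(20)
  = 50
det(A) = 50 ≠ 0, so A is invertible.

Cofactors Cᵢⱼ = (-1)ⁱ⁺ʲ·Mᵢⱼ:
C = 
  [-10, -30,  20]
  [ -6, -23,   7]
  [ 10,   5,   5]

adj(A) = Cᵀ:
adj(A) = 
  [-10,  -6,  10]
  [-30, -23,   5]
  [ 20,   7,   5]

A⁻¹ = (1/50) · adj(A):
A⁻¹ = 
  [  -1/5,  -3/25,    1/5]
  [  -3/5, -23/50,   1/10]
  [   2/5,   7/50,   1/10]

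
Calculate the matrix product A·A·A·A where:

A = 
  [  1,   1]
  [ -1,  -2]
A² = A·A:
A²[1,1] = (1)(1) + (1)(-1) = 0
A²[1,2] = (1)(1) + (1)(-2) = -1
A²[2,1] = (-1)(1) + (-2)(-1) = 1
A²[2,2] = (-1)(1) + (-2)(-2) = 3
A² = 
  [  0,  -1]
  [  1,   3]

A^3 = A^2·A:
A^3[1,1] = (0)(1) + (-1)(-1) = 1
A^3[1,2] = (0)(1) + (-1)(-2) = 2
A^3[2,1] = (1)(1) + (3)(-1) = -2
A^3[2,2] = (1)(1) + (3)(-2) = -5
A^3 = 
  [  1,   2]
  [ -2,  -5]

A^4 = A^3·A:
A^4[1,1] = (1)(1) + (2)(-1) = -1
A^4[1,2] = (1)(1) + (2)(-2) = -3
A^4[2,1] = (-2)(1) + (-5)(-1) = 3
A^4[2,2] = (-2)(1) + (-5)(-2) = 8
A^4 = 
  [ -1,  -3]
  [  3,   8]

Therefore
A^4 = 
  [ -1,  -3]
  [  3,   8]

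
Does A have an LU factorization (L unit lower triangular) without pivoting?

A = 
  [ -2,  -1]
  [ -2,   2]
Yes.
A[1,1] = -2 ≠ 0, so Gaussian elimination proceeds without a row swap: multiplier ℓ₂₁ = (-2)/(-2) = 1, and U[2,2] = 2 - (1)(-1) = 3.
L = 
  [  1,   0]
  [  1,   1]
U = 
  [ -2,  -1]
  [  0,   3]
Check row 2 of LU: [(1)(-2), (1)(-1) + 3] = [-2, 2] = row 2 of A ✓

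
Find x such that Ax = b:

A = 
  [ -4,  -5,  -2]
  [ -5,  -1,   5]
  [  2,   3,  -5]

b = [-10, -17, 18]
Row reduce the augmented matrix [A|b]:
R2 → R2 - (5/4)·R1
R3 → R3 + (1/2)·R1
R3 → R3 - (2/21)·R2
REF = 
  [   -4,    -5,    -2,   -10]
  [    0,  21/4,  15/2,  -9/2]
  [    0,     0, -47/7,  94/7]

Back-substitution:
x₃ = (94/7) / (-47/7) = -2
x₂ = (-9/2 - (15/2)(-2)) / (21/4) = 2
x₁ = (-10 - (-5)(2) - (-2)(-2)) / (-4) = 1

x = [1, 2, -2]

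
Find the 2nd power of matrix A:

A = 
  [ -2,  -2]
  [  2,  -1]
A² = A·A:
A²[1,1] = (-2)(-2) + (-2)(2) = 0
A²[1,2] = (-2)(-2) + (-2)(-1) = 6
A²[2,1] = (2)(-2) + (-1)(2) = -6
A²[2,2] = (2)(-2) + (-1)(-1) = -3
A² = 
  [  0,   6]
  [ -6,  -3]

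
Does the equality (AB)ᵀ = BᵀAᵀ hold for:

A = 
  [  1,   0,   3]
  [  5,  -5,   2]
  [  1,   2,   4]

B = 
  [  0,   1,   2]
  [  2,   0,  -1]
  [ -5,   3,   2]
Yes

(AB)ᵀ = 
  [-15, -20, -16]
  [ 10,  11,  13]
  [  8,  19,   8]

BᵀAᵀ = 
  [-15, -20, -16]
  [ 10,  11,  13]
  [  8,  19,   8]

Both sides are equal — this is the standard identity (AB)ᵀ = BᵀAᵀ, which holds for all A, B.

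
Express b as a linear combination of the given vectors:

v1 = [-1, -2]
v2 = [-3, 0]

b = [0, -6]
c1 = 3, c2 = -1

b = 3·v1 + -1·v2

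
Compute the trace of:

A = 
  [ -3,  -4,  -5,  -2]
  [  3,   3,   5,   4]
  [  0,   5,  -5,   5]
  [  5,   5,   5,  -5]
-10

tr(A) = -3 + 3 + -5 + -5 = -10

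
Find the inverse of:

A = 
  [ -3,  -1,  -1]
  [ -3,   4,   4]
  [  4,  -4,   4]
det(A) = (-3)·((4)(4) - (4)(-4)) - (-1)·((-3)(4) - (4)(4)) + (-1)·((-3)(-4) - (4)(4))
  = (-3)(32) - (-1)(-28) + (-1)(-4)
  = -120
det(A) = -120 ≠ 0, so A is invertible.

Cofactors Cᵢⱼ = (-1)ⁱ⁺ʲ·Mᵢⱼ:
C = 
  [ 32,  28,  -4]
  [  8,  -8, -16]
  [  0,  15, -15]

adj(A) = Cᵀ:
adj(A) = 
  [ 32,   8,   0]
  [ 28,  -8,  15]
  [ -4, -16, -15]

A⁻¹ = (-1/120) · adj(A):
A⁻¹ = 
  [-4/15, -1/15,     0]
  [-7/30,  1/15,  -1/8]
  [ 1/30,  2/15,   1/8]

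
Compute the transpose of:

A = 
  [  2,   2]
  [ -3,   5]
Aᵀ = 
  [  2,  -3]
  [  2,   5]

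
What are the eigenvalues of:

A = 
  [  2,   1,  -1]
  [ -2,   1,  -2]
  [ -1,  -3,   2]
λ = -1, 3, 3

Characteristic polynomial: det(λI - A) = λ³ - 5λ² + 3λ + 9
Testing integer divisors of the constant term: p(-1) = 0, so (λ + 1) is a factor:
p(λ) = (λ + 1)(λ² - 6λ + 9)
λ² - 6λ + 9 = (λ - 3)²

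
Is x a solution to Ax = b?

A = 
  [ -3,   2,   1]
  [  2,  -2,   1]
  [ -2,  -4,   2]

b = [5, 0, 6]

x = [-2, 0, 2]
No

Ax = [8, -2, 8] ≠ b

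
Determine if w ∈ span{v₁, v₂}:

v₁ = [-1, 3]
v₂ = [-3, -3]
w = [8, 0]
Yes

Form the augmented matrix and row-reduce:
[v₁|v₂|w] = 
  [ -1,  -3,   8]
  [  3,  -3,   0]
R2 → R2 + (3)·R1
REF = 
  [ -1,  -3,   8]
  [  0, -12,  24]

No row of the form [0 0 | nonzero], so the system is consistent. Back-substitution gives c₁ = -2, c₂ = -2: w = (-2)·v₁ + (-2)·v₂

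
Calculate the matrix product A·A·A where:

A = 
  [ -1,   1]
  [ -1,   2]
A² = A·A:
A²[1,1] = (-1)(-1) + (1)(-1) = 0
A²[1,2] = (-1)(1) + (1)(2) = 1
A²[2,1] = (-1)(-1) + (2)(-1) = -1
A²[2,2] = (-1)(1) + (2)(2) = 3
A² = 
  [  0,   1]
  [ -1,   3]

A^3 = A^2·A:
A^3[1,1] = (0)(-1) + (1)(-1) = -1
A^3[1,2] = (0)(1) + (1)(2) = 2
A^3[2,1] = (-1)(-1) + (3)(-1) = -2
A^3[2,2] = (-1)(1) + (3)(2) = 5
A^3 = 
  [ -1,   2]
  [ -2,   5]

Therefore
A^3 = 
  [ -1,   2]
  [ -2,   5]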